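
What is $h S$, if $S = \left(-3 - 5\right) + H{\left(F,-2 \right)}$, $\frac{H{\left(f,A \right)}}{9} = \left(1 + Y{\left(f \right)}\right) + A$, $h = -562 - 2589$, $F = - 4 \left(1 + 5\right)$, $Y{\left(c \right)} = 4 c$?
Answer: $2776031$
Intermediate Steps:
$F = -24$ ($F = \left(-4\right) 6 = -24$)
$h = -3151$
$H{\left(f,A \right)} = 9 + 9 A + 36 f$ ($H{\left(f,A \right)} = 9 \left(\left(1 + 4 f\right) + A\right) = 9 \left(1 + A + 4 f\right) = 9 + 9 A + 36 f$)
$S = -881$ ($S = \left(-3 - 5\right) + \left(9 + 9 \left(-2\right) + 36 \left(-24\right)\right) = -8 - 873 = -881$)
$h S = \left(-3151\right) \left(-881\right) = 2776031$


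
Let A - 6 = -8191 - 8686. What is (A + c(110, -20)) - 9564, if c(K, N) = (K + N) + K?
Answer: -26235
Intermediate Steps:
c(K, N) = N + 2*K
A = -16871 (A = 6 + (-8191 - 8686) = 6 - 16877 = -16871)
(A + c(110, -20)) - 9564 = (-16871 + (-20 + 2*110)) - 9564 = (-16871 + (-20 + 220)) - 9564 = (-16871 + 200) - 9564 = -16671 - 9564 = -26235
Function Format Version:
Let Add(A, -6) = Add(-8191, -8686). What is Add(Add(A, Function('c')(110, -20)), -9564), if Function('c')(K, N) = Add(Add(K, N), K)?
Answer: -26235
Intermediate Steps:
Function('c')(K, N) = Add(N, Mul(2, K))
A = -16871 (A = Add(6, Add(-8191, -8686)) = Add(6, -16877) = -16871)
Add(Add(A, Function('c')(110, -20)), -9564) = Add(Add(-16871, Add(-20, Mul(2, 110))), -9564) = Add(Add(-16871, Add(-20, 220)), -9564) = Add(Add(-16871, 200), -9564) = Add(-16671, -9564) = -26235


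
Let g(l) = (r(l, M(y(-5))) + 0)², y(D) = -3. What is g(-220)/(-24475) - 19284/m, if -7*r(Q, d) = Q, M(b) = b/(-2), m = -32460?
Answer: 6532047/11796505 ≈ 0.55373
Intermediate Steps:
M(b) = -b/2 (M(b) = b*(-½) = -b/2)
r(Q, d) = -Q/7
g(l) = l²/49 (g(l) = (-l/7 + 0)² = (-l/7)² = l²/49)
g(-220)/(-24475) - 19284/m = ((1/49)*(-220)²)/(-24475) - 19284/(-32460) = ((1/49)*48400)*(-1/24475) - 19284*(-1/32460) = (48400/49)*(-1/24475) + 1607/2705 = -176/4361 + 1607/2705 = 6532047/11796505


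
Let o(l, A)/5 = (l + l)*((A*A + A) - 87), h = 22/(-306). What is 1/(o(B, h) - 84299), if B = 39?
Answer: -7803/922743947 ≈ -8.4563e-6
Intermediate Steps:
h = -11/153 (h = 22*(-1/306) = -11/153 ≈ -0.071895)
o(l, A) = 10*l*(-87 + A + A²) (o(l, A) = 5*((l + l)*((A*A + A) - 87)) = 5*((2*l)*((A² + A) - 87)) = 5*((2*l)*((A + A²) - 87)) = 5*((2*l)*(-87 + A + A²)) = 5*(2*l*(-87 + A + A²)) = 10*l*(-87 + A + A²))
1/(o(B, h) - 84299) = 1/(10*39*(-87 - 11/153 + (-11/153)²) - 84299) = 1/(10*39*(-87 - 11/153 + 121/23409) - 84299) = 1/(10*39*(-2038145/23409) - 84299) = 1/(-264958850/7803 - 84299) = 1/(-922743947/7803) = -7803/922743947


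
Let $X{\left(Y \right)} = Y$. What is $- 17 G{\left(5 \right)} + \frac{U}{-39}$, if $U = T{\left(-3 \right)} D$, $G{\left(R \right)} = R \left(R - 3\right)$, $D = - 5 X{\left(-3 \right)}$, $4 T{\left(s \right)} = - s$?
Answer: $- \frac{8855}{52} \approx -170.29$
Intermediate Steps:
$T{\left(s \right)} = - \frac{s}{4}$ ($T{\left(s \right)} = \frac{\left(-1\right) s}{4} = - \frac{s}{4}$)
$D = 15$ ($D = \left(-5\right) \left(-3\right) = 15$)
$G{\left(R \right)} = R \left(-3 + R\right)$
$U = \frac{45}{4}$ ($U = \left(- \frac{1}{4}\right) \left(-3\right) 15 = \frac{3}{4} \cdot 15 = \frac{45}{4} \approx 11.25$)
$- 17 G{\left(5 \right)} + \frac{U}{-39} = - 17 \cdot 5 \left(-3 + 5\right) + \frac{45}{4 \left(-39\right)} = - 17 \cdot 5 \cdot 2 + \frac{45}{4} \left(- \frac{1}{39}\right) = \left(-17\right) 10 - \frac{15}{52} = -170 - \frac{15}{52} = - \frac{8855}{52}$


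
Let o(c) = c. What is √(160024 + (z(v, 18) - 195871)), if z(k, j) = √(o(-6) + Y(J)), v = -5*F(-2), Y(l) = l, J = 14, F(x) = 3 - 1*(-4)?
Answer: √(-35847 + 2*√2) ≈ 189.33*I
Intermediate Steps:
F(x) = 7 (F(x) = 3 + 4 = 7)
v = -35 (v = -5*7 = -35)
z(k, j) = 2*√2 (z(k, j) = √(-6 + 14) = √8 = 2*√2)
√(160024 + (z(v, 18) - 195871)) = √(160024 + (2*√2 - 195871)) = √(160024 + (-195871 + 2*√2)) = √(-35847 + 2*√2)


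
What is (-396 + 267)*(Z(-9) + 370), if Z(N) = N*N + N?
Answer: -57018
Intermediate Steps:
Z(N) = N + N² (Z(N) = N² + N = N + N²)
(-396 + 267)*(Z(-9) + 370) = (-396 + 267)*(-9*(1 - 9) + 370) = -129*(-9*(-8) + 370) = -129*(72 + 370) = -129*442 = -57018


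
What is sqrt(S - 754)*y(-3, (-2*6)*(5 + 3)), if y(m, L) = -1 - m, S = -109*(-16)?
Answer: 6*sqrt(110) ≈ 62.929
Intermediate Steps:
S = 1744
sqrt(S - 754)*y(-3, (-2*6)*(5 + 3)) = sqrt(1744 - 754)*(-1 - 1*(-3)) = sqrt(990)*(-1 + 3) = (3*sqrt(110))*2 = 6*sqrt(110)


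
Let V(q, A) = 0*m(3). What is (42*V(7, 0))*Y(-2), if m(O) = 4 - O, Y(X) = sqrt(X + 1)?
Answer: 0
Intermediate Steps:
Y(X) = sqrt(1 + X)
V(q, A) = 0 (V(q, A) = 0*(4 - 1*3) = 0*(4 - 3) = 0*1 = 0)
(42*V(7, 0))*Y(-2) = (42*0)*sqrt(1 - 2) = 0*sqrt(-1) = 0*I = 0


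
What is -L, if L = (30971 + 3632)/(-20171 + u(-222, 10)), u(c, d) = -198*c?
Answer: -34603/23785 ≈ -1.4548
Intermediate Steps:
L = 34603/23785 (L = (30971 + 3632)/(-20171 - 198*(-222)) = 34603/(-20171 + 43956) = 34603/23785 ≈ 1.4548)
-L = -1*34603/23785 = -34603/23785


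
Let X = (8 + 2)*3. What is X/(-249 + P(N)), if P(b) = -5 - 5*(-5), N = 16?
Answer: -30/229 ≈ -0.13100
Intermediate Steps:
P(b) = 20 (P(b) = -5 + 25 = 20)
X = 30 (X = 10*3 = 30)
X/(-249 + P(N)) = 30/(-249 + 20) = 30/(-229) = -1/229*30 = -30/229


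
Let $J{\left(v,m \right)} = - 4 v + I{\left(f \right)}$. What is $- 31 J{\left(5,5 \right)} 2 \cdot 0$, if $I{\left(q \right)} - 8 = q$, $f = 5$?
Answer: $0$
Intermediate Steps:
$I{\left(q \right)} = 8 + q$
$J{\left(v,m \right)} = 13 - 4 v$ ($J{\left(v,m \right)} = - 4 v + \left(8 + 5\right) = - 4 v + 13 = 13 - 4 v$)
$- 31 J{\left(5,5 \right)} 2 \cdot 0 = - 31 \left(13 - 20\right) 2 \cdot 0 = - 31 \left(\left(-7\right) 2\right) 0 = \left(-31\right) \left(-14\right) 0 = 434 \cdot 0 = 0$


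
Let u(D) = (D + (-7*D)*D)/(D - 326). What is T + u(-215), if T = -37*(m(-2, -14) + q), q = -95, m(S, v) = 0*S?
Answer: 2225405/541 ≈ 4113.5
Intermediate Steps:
u(D) = (D - 7*D²)/(-326 + D)
m(S, v) = 0
T = 3515 (T = -37*(0 - 95) = -37*(-95) = 3515)
T + u(-215) = 3515 - 215*(1 - 7*(-215))/(-326 - 215) = 3515 - 215*(1 + 1505)/(-541) = 3515 - 215*(-1/541)*1506 = 3515 + 323790/541 = 2225405/541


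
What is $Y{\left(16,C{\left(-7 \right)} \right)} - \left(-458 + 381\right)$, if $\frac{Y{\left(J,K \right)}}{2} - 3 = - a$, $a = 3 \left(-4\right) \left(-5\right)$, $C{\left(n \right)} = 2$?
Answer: $-37$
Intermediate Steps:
$a = 60$ ($a = \left(-12\right) \left(-5\right) = 60$)
$Y{\left(J,K \right)} = -114$ ($Y{\left(J,K \right)} = 6 + 2 \left(\left(-1\right) 60\right) = 6 + 2 \left(-60\right) = 6 - 120 = -114$)
$Y{\left(16,C{\left(-7 \right)} \right)} - \left(-458 + 381\right) = -114 - \left(-458 + 381\right) = -114 - -77 = -114 + 77 = -37$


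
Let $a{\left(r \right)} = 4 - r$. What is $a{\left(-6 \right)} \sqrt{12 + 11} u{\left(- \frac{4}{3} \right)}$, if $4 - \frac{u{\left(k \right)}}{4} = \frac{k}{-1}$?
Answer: $\frac{320 \sqrt{23}}{3} \approx 511.56$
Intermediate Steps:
$u{\left(k \right)} = 16 + 4 k$ ($u{\left(k \right)} = 16 - 4 \frac{k}{-1} = 16 - 4 k \left(-1\right) = 16 - 4 \left(- k\right) = 16 + 4 k$)
$a{\left(-6 \right)} \sqrt{12 + 11} u{\left(- \frac{4}{3} \right)} = \left(4 - -6\right) \sqrt{12 + 11} \left(16 + 4 \left(- \frac{4}{3}\right)\right) = \left(4 + 6\right) \sqrt{23} \left(16 + 4 \left(\left(-4\right) \frac{1}{3}\right)\right) = 10 \sqrt{23} \left(16 + 4 \left(- \frac{4}{3}\right)\right) = 10 \sqrt{23} \left(16 - \frac{16}{3}\right) = 10 \sqrt{23} \cdot \frac{32}{3} = \frac{320 \sqrt{23}}{3}$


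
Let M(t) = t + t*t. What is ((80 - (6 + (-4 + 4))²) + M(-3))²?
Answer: 2500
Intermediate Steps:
M(t) = t + t²
((80 - (6 + (-4 + 4))²) + M(-3))² = ((80 - (6 + (-4 + 4))²) - 3*(1 - 3))² = ((80 - (6 + 0)²) - 3*(-2))² = ((80 - 1*6²) + 6)² = ((80 - 1*36) + 6)² = ((80 - 36) + 6)² = (44 + 6)² = 50² = 2500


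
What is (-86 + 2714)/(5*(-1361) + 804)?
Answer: -2628/6001 ≈ -0.43793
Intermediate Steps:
(-86 + 2714)/(5*(-1361) + 804) = 2628/(-6805 + 804) = 2628/(-6001) = 2628*(-1/6001) = -2628/6001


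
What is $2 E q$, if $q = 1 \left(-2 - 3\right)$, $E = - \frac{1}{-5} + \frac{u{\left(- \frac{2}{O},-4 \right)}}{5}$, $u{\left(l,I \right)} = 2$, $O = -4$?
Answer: $-6$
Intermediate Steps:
$E = \frac{3}{5}$ ($E = - \frac{1}{-5} + \frac{2}{5} = \left(-1\right) \left(- \frac{1}{5}\right) + 2 \cdot \frac{1}{5} = \frac{1}{5} + \frac{2}{5} = \frac{3}{5} \approx 0.6$)
$q = -5$ ($q = 1 \left(-5\right) = -5$)
$2 E q = 2 \cdot \frac{3}{5} \left(-5\right) = \frac{6}{5} \left(-5\right) = -6$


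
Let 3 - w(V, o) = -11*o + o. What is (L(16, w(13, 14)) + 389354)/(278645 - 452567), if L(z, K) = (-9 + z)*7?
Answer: -18543/8282 ≈ -2.2390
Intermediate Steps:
w(V, o) = 3 + 10*o (w(V, o) = 3 - (-11*o + o) = 3 - (-10)*o = 3 + 10*o)
L(z, K) = -63 + 7*z
(L(16, w(13, 14)) + 389354)/(278645 - 452567) = ((-63 + 7*16) + 389354)/(278645 - 452567) = ((-63 + 112) + 389354)/(-173922) = (49 + 389354)*(-1/173922) = 389403*(-1/173922) = -18543/8282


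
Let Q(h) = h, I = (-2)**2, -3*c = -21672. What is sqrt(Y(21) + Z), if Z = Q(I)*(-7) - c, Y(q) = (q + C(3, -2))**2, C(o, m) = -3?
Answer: 4*I*sqrt(433) ≈ 83.235*I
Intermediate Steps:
c = 7224 (c = -1/3*(-21672) = 7224)
I = 4
Y(q) = (-3 + q)**2 (Y(q) = (q - 3)**2 = (-3 + q)**2)
Z = -7252 (Z = 4*(-7) - 1*7224 = -28 - 7224 = -7252)
sqrt(Y(21) + Z) = sqrt((-3 + 21)**2 - 7252) = sqrt(18**2 - 7252) = sqrt(324 - 7252) = sqrt(-6928) = 4*I*sqrt(433)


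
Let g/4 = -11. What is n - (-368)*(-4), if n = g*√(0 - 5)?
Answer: -1472 - 44*I*√5 ≈ -1472.0 - 98.387*I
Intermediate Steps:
g = -44 (g = 4*(-11) = -44)
n = -44*I*√5 (n = -44*√(0 - 5) = -44*I*√5 ≈ -98.387*I)
n - (-368)*(-4) = -44*I*√5 - (-368)*(-4) = -44*I*√5 - 23*64 = -44*I*√5 - 1472 = -1472 - 44*I*√5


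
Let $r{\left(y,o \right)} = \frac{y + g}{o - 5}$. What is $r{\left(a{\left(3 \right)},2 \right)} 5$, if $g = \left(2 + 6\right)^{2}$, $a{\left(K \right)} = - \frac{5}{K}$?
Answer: $- \frac{935}{9} \approx -103.89$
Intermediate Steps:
$g = 64$ ($g = 8^{2} = 64$)
$r{\left(y,o \right)} = \frac{64 + y}{-5 + o}$ ($r{\left(y,o \right)} = \frac{y + 64}{o - 5} = \frac{64 + y}{-5 + o}$)
$r{\left(a{\left(3 \right)},2 \right)} 5 = \frac{64 - \frac{5}{3}}{-5 + 2} \cdot 5 = \frac{64 - \frac{5}{3}}{-3} \cdot 5 = - \frac{64 - \frac{5}{3}}{3} \cdot 5 = \left(- \frac{1}{3}\right) \frac{187}{3} \cdot 5 = \left(- \frac{187}{9}\right) 5 = - \frac{935}{9}$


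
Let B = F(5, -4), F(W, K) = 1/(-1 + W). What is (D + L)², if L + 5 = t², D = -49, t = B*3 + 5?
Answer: 112225/256 ≈ 438.38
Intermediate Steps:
B = ¼ (B = 1/(-1 + 5) = 1/4 = ¼ ≈ 0.25000)
t = 23/4 (t = (¼)*3 + 5 = ¾ + 5 = 23/4 ≈ 5.7500)
L = 449/16 (L = -5 + (23/4)² = -5 + 529/16 = 449/16 ≈ 28.063)
(D + L)² = (-49 + 449/16)² = (-335/16)² = 112225/256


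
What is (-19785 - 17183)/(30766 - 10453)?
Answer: -36968/20313 ≈ -1.8199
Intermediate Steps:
(-19785 - 17183)/(30766 - 10453) = -36968/20313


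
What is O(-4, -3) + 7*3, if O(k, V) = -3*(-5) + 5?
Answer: 41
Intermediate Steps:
O(k, V) = 20 (O(k, V) = 15 + 5 = 20)
O(-4, -3) + 7*3 = 20 + 7*3 = 20 + 21 = 41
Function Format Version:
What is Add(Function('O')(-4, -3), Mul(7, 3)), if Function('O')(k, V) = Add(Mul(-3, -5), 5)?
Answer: 41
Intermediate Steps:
Function('O')(k, V) = 20 (Function('O')(k, V) = Add(15, 5) = 20)
Add(Function('O')(-4, -3), Mul(7, 3)) = Add(20, Mul(7, 3)) = Add(20, 21) = 41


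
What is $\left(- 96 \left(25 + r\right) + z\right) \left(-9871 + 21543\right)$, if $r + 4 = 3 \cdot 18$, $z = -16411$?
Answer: $-275587592$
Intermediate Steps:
$r = 50$ ($r = -4 + 3 \cdot 18 = -4 + 54 = 50$)
$\left(- 96 \left(25 + r\right) + z\right) \left(-9871 + 21543\right) = \left(- 96 \left(25 + 50\right) - 16411\right) \left(-9871 + 21543\right) = \left(\left(-96\right) 75 - 16411\right) 11672 = \left(-7200 - 16411\right) 11672 = \left(-23611\right) 11672 = -275587592$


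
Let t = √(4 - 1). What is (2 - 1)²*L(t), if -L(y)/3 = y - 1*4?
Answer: 12 - 3*√3 ≈ 6.8038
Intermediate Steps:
t = √3 ≈ 1.7320
L(y) = 12 - 3*y (L(y) = -3*(y - 1*4) = -3*(y - 4) = -3*(-4 + y) = 12 - 3*y)
(2 - 1)²*L(t) = (2 - 1)²*(12 - 3*√3) = 1²*(12 - 3*√3) = 1*(12 - 3*√3) = 12 - 3*√3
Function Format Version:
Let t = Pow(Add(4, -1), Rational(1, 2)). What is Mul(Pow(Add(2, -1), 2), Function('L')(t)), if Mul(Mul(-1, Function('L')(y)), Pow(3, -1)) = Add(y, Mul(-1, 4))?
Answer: Add(12, Mul(-3, Pow(3, Rational(1, 2)))) ≈ 6.8038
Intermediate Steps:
t = Pow(3, Rational(1, 2)) ≈ 1.7320
Function('L')(y) = Add(12, Mul(-3, y)) (Function('L')(y) = Mul(-3, Add(y, Mul(-1, 4))) = Mul(-3, Add(y, -4)) = Mul(-3, Add(-4, y)) = Add(12, Mul(-3, y)))
Mul(Pow(Add(2, -1), 2), Function('L')(t)) = Mul(Pow(Add(2, -1), 2), Add(12, Mul(-3, Pow(3, Rational(1, 2))))) = Mul(Pow(1, 2), Add(12, Mul(-3, Pow(3, Rational(1, 2))))) = Mul(1, Add(12, Mul(-3, Pow(3, Rational(1, 2))))) = Add(12, Mul(-3, Pow(3, Rational(1, 2))))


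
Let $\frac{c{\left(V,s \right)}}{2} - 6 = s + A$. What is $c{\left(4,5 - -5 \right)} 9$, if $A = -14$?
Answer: $36$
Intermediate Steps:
$c{\left(V,s \right)} = -16 + 2 s$ ($c{\left(V,s \right)} = 12 + 2 \left(s - 14\right) = 12 + 2 \left(-14 + s\right) = 12 + \left(-28 + 2 s\right) = -16 + 2 s$)
$c{\left(4,5 - -5 \right)} 9 = \left(-16 + 2 \left(5 - -5\right)\right) 9 = \left(-16 + 2 \left(5 + 5\right)\right) 9 = \left(-16 + 2 \cdot 10\right) 9 = \left(-16 + 20\right) 9 = 4 \cdot 9 = 36$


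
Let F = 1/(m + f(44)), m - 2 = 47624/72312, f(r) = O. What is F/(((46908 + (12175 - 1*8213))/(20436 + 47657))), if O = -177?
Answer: -615492627/80164608640 ≈ -0.0076779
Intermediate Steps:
f(r) = -177
m = 24031/9039 (m = 2 + 47624/72312 = 2 + 47624*(1/72312) = 2 + 5953/9039 = 24031/9039 ≈ 2.6586)
F = -9039/1575872 (F = 1/(24031/9039 - 177) = 1/(-1575872/9039) = -9039/1575872 ≈ -0.0057359)
F/(((46908 + (12175 - 1*8213))/(20436 + 47657))) = -9039*(20436 + 47657)/(46908 + (12175 - 1*8213))/1575872 = -9039*68093/(46908 + (12175 - 8213))/1575872 = -9039*68093/(46908 + 3962)/1575872 = -9039/(1575872*(50870*(1/68093))) = -9039/(1575872*50870/68093) = -9039/1575872*68093/50870 = -615492627/80164608640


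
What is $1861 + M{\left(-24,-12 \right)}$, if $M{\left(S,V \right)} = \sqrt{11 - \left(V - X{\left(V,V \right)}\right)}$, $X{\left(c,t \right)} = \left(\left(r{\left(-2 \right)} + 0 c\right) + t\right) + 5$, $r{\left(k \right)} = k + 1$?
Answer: $1861 + \sqrt{15} \approx 1864.9$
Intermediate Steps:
$r{\left(k \right)} = 1 + k$
$X{\left(c,t \right)} = 4 + t$ ($X{\left(c,t \right)} = \left(\left(\left(1 - 2\right) + 0 c\right) + t\right) + 5 = \left(\left(-1 + 0\right) + t\right) + 5 = \left(-1 + t\right) + 5 = 4 + t$)
$M{\left(S,V \right)} = \sqrt{15}$ ($M{\left(S,V \right)} = \sqrt{11 + \left(\left(4 + V\right) - V\right)} = \sqrt{11 + 4} = \sqrt{15}$)
$1861 + M{\left(-24,-12 \right)} = 1861 + \sqrt{15}$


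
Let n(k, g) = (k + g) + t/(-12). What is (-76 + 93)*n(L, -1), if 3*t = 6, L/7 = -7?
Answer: -5117/6 ≈ -852.83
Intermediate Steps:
L = -49 (L = 7*(-7) = -49)
t = 2 (t = (⅓)*6 = 2)
n(k, g) = -⅙ + g + k (n(k, g) = (k + g) + 2/(-12) = (g + k) + 2*(-1/12) = (g + k) - ⅙ = -⅙ + g + k)
(-76 + 93)*n(L, -1) = (-76 + 93)*(-⅙ - 1 - 49) = 17*(-301/6) = -5117/6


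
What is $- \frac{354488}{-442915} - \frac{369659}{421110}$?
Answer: $- \frac{2889814861}{37303187130} \approx -0.077468$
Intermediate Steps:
$- \frac{354488}{-442915} - \frac{369659}{421110} = \left(-354488\right) \left(- \frac{1}{442915}\right) - \frac{369659}{421110} = \frac{354488}{442915} - \frac{369659}{421110} = - \frac{2889814861}{37303187130}$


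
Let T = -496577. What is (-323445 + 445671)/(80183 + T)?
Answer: -20371/69399 ≈ -0.29353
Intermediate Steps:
(-323445 + 445671)/(80183 + T) = (-323445 + 445671)/(80183 - 496577) = 122226/(-416394) = 122226*(-1/416394) = -20371/69399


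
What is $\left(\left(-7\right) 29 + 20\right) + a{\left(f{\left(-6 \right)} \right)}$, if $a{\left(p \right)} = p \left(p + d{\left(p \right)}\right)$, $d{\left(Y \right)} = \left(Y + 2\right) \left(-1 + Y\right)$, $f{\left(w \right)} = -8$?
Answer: $-551$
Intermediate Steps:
$d{\left(Y \right)} = \left(-1 + Y\right) \left(2 + Y\right)$ ($d{\left(Y \right)} = \left(2 + Y\right) \left(-1 + Y\right) = \left(-1 + Y\right) \left(2 + Y\right)$)
$a{\left(p \right)} = p \left(-2 + p^{2} + 2 p\right)$ ($a{\left(p \right)} = p \left(p + \left(-2 + p + p^{2}\right)\right) = p \left(-2 + p^{2} + 2 p\right)$)
$\left(\left(-7\right) 29 + 20\right) + a{\left(f{\left(-6 \right)} \right)} = \left(\left(-7\right) 29 + 20\right) - 8 \left(-2 + \left(-8\right)^{2} + 2 \left(-8\right)\right) = \left(-203 + 20\right) - 8 \left(-2 + 64 - 16\right) = -183 - 368 = -551$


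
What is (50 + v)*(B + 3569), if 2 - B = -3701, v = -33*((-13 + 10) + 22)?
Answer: -4195944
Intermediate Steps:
v = -627 (v = -33*(-3 + 22) = -33*19 = -627)
B = 3703 (B = 2 - 1*(-3701) = 2 + 3701 = 3703)
(50 + v)*(B + 3569) = (50 - 627)*(3703 + 3569) = -577*7272 = -4195944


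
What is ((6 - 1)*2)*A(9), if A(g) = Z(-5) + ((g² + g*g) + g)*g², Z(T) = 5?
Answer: 138560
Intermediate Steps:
A(g) = 5 + g²*(g + 2*g²) (A(g) = 5 + ((g² + g*g) + g)*g² = 5 + ((g² + g²) + g)*g² = 5 + (2*g² + g)*g² = 5 + (g + 2*g²)*g² = 5 + g²*(g + 2*g²))
((6 - 1)*2)*A(9) = ((6 - 1)*2)*(5 + 9³ + 2*9⁴) = (5*2)*(5 + 729 + 2*6561) = 10*(5 + 729 + 13122) = 10*13856 = 138560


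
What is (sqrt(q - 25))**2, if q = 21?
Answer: -4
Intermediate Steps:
(sqrt(q - 25))**2 = (sqrt(21 - 25))**2 = (sqrt(-4))**2 = (2*I)**2 = -4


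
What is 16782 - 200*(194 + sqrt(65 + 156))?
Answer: -22018 - 200*sqrt(221) ≈ -24991.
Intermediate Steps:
16782 - 200*(194 + sqrt(65 + 156)) = 16782 - 200*(194 + sqrt(221)) = 16782 - (38800 + 200*sqrt(221)) = 16782 + (-38800 - 200*sqrt(221)) = -22018 - 200*sqrt(221)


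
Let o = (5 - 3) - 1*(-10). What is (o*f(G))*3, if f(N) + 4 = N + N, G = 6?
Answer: 288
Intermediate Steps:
f(N) = -4 + 2*N (f(N) = -4 + (N + N) = -4 + 2*N)
o = 12 (o = 2 + 10 = 12)
(o*f(G))*3 = (12*(-4 + 2*6))*3 = (12*(-4 + 12))*3 = (12*8)*3 = 96*3 = 288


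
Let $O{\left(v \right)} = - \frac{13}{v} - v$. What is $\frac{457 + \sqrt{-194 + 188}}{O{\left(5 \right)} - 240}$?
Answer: $- \frac{2285}{1238} - \frac{5 i \sqrt{6}}{1238} \approx -1.8457 - 0.0098929 i$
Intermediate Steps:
$O{\left(v \right)} = - v - \frac{13}{v}$
$\frac{457 + \sqrt{-194 + 188}}{O{\left(5 \right)} - 240} = \frac{457 + \sqrt{-194 + 188}}{\left(\left(-1\right) 5 - \frac{13}{5}\right) - 240} = \frac{457 + \sqrt{-6}}{\left(-5 - \frac{13}{5}\right) - 240} = \frac{457 + i \sqrt{6}}{\left(-5 - \frac{13}{5}\right) - 240} = \frac{457 + i \sqrt{6}}{- \frac{38}{5} - 240} = \frac{457 + i \sqrt{6}}{- \frac{1238}{5}} = \left(457 + i \sqrt{6}\right) \left(- \frac{5}{1238}\right) = - \frac{2285}{1238} - \frac{5 i \sqrt{6}}{1238}$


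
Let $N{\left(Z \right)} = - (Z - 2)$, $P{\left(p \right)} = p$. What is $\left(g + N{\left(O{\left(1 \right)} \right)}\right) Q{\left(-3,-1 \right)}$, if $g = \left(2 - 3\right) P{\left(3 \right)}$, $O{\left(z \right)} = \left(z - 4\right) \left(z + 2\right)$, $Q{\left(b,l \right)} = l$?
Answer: $-8$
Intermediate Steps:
$O{\left(z \right)} = \left(-4 + z\right) \left(2 + z\right)$
$g = -3$ ($g = \left(2 - 3\right) 3 = \left(-1\right) 3 = -3$)
$N{\left(Z \right)} = 2 - Z$ ($N{\left(Z \right)} = - (-2 + Z) = 2 - Z$)
$\left(g + N{\left(O{\left(1 \right)} \right)}\right) Q{\left(-3,-1 \right)} = \left(-3 + \left(2 - \left(-8 + 1^{2} - 2\right)\right)\right) \left(-1\right) = \left(-3 + \left(2 - \left(-8 + 1 - 2\right)\right)\right) \left(-1\right) = \left(-3 + \left(2 - -9\right)\right) \left(-1\right) = \left(-3 + \left(2 + 9\right)\right) \left(-1\right) = \left(-3 + 11\right) \left(-1\right) = 8 \left(-1\right) = -8$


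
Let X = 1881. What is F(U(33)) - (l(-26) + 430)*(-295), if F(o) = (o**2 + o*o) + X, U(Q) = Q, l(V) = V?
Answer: 123239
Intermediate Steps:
F(o) = 1881 + 2*o**2 (F(o) = (o**2 + o*o) + 1881 = (o**2 + o**2) + 1881 = 2*o**2 + 1881 = 1881 + 2*o**2)
F(U(33)) - (l(-26) + 430)*(-295) = (1881 + 2*33**2) - (-26 + 430)*(-295) = (1881 + 2*1089) - 404*(-295) = (1881 + 2178) - 1*(-119180) = 4059 + 119180 = 123239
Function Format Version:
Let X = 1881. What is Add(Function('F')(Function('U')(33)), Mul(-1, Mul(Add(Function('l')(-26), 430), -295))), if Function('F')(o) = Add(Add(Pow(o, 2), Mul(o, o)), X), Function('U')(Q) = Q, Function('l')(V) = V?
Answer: 123239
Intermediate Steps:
Function('F')(o) = Add(1881, Mul(2, Pow(o, 2))) (Function('F')(o) = Add(Add(Pow(o, 2), Mul(o, o)), 1881) = Add(Add(Pow(o, 2), Pow(o, 2)), 1881) = Add(Mul(2, Pow(o, 2)), 1881) = Add(1881, Mul(2, Pow(o, 2))))
Add(Function('F')(Function('U')(33)), Mul(-1, Mul(Add(Function('l')(-26), 430), -295))) = Add(Add(1881, Mul(2, Pow(33, 2))), Mul(-1, Mul(Add(-26, 430), -295))) = Add(Add(1881, Mul(2, 1089)), Mul(-1, Mul(404, -295))) = Add(Add(1881, 2178), Mul(-1, -119180)) = Add(4059, 119180) = 123239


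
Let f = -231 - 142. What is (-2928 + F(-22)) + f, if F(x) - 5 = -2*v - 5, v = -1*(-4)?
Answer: -3309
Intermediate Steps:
v = 4
F(x) = -8 (F(x) = 5 + (-2*4 - 5) = 5 + (-8 - 5) = 5 - 13 = -8)
f = -373
(-2928 + F(-22)) + f = (-2928 - 8) - 373 = -2936 - 373 = -3309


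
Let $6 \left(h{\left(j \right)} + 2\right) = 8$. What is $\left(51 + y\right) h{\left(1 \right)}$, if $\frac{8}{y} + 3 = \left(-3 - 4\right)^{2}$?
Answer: $- \frac{2354}{69} \approx -34.116$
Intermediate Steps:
$y = \frac{4}{23}$ ($y = \frac{8}{-3 + \left(-3 - 4\right)^{2}} = \frac{8}{-3 + \left(-7\right)^{2}} = \frac{8}{-3 + 49} = \frac{8}{46} = 8 \cdot \frac{1}{46} = \frac{4}{23} \approx 0.17391$)
$h{\left(j \right)} = - \frac{2}{3}$ ($h{\left(j \right)} = -2 + \frac{1}{6} \cdot 8 = -2 + \frac{4}{3} = - \frac{2}{3}$)
$\left(51 + y\right) h{\left(1 \right)} = \left(51 + \frac{4}{23}\right) \left(- \frac{2}{3}\right) = \frac{1177}{23} \left(- \frac{2}{3}\right) = - \frac{2354}{69}$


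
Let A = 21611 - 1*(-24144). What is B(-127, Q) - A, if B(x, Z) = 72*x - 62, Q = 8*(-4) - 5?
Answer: -54961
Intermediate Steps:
Q = -37 (Q = -32 - 5 = -37)
B(x, Z) = -62 + 72*x
A = 45755 (A = 21611 + 24144 = 45755)
B(-127, Q) - A = (-62 + 72*(-127)) - 1*45755 = (-62 - 9144) - 45755 = -9206 - 45755 = -54961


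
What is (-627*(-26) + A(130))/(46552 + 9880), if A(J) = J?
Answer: 1027/3527 ≈ 0.29118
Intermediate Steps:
(-627*(-26) + A(130))/(46552 + 9880) = (-627*(-26) + 130)/(46552 + 9880) = (16302 + 130)/56432 = 16432*(1/56432) = 1027/3527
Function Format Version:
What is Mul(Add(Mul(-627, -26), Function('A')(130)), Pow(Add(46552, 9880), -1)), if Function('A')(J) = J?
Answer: Rational(1027, 3527) ≈ 0.29118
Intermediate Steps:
Mul(Add(Mul(-627, -26), Function('A')(130)), Pow(Add(46552, 9880), -1)) = Mul(Add(Mul(-627, -26), 130), Pow(Add(46552, 9880), -1)) = Mul(Add(16302, 130), Pow(56432, -1)) = Mul(16432, Rational(1, 56432)) = Rational(1027, 3527)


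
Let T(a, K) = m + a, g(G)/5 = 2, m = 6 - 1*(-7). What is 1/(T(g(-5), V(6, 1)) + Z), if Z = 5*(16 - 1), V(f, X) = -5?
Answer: 1/98 ≈ 0.010204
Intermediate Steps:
m = 13 (m = 6 + 7 = 13)
g(G) = 10 (g(G) = 5*2 = 10)
Z = 75 (Z = 5*15 = 75)
T(a, K) = 13 + a
1/(T(g(-5), V(6, 1)) + Z) = 1/((13 + 10) + 75) = 1/(23 + 75) = 1/98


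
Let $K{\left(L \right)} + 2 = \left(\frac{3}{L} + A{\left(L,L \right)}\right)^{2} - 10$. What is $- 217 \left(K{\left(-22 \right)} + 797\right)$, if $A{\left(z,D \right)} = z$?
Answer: $- \frac{133912653}{484} \approx -2.7668 \cdot 10^{5}$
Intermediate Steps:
$K{\left(L \right)} = -12 + \left(L + \frac{3}{L}\right)^{2}$ ($K{\left(L \right)} = -2 + \left(\left(\frac{3}{L} + L\right)^{2} - 10\right) = -2 + \left(\left(L + \frac{3}{L}\right)^{2} - 10\right) = -2 + \left(-10 + \left(L + \frac{3}{L}\right)^{2}\right) = -12 + \left(L + \frac{3}{L}\right)^{2}$)
$- 217 \left(K{\left(-22 \right)} + 797\right) = - 217 \left(\left(-6 + \left(-22\right)^{2} + \frac{9}{484}\right) + 797\right) = - 217 \left(\left(-6 + 484 + 9 \cdot \frac{1}{484}\right) + 797\right) = - 217 \left(\left(-6 + 484 + \frac{9}{484}\right) + 797\right) = - 217 \left(\frac{231361}{484} + 797\right) = \left(-217\right) \frac{617109}{484} = - \frac{133912653}{484}$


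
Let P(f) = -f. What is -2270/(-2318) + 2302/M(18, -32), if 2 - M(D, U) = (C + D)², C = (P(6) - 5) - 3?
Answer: -1326064/8113 ≈ -163.45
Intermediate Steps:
C = -14 (C = (-1*6 - 5) - 3 = (-6 - 5) - 3 = -11 - 3 = -14)
M(D, U) = 2 - (-14 + D)²
-2270/(-2318) + 2302/M(18, -32) = -2270/(-2318) + 2302/(2 - (-14 + 18)²) = -2270*(-1/2318) + 2302/(2 - 1*4²) = 1135/1159 + 2302/(2 - 1*16) = 1135/1159 + 2302/(2 - 16) = 1135/1159 + 2302/(-14) = 1135/1159 + 2302*(-1/14) = 1135/1159 - 1151/7 = -1326064/8113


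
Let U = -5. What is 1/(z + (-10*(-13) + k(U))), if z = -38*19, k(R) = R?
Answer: -1/597 ≈ -0.0016750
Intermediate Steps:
z = -722
1/(z + (-10*(-13) + k(U))) = 1/(-722 + (-10*(-13) - 5)) = 1/(-722 + (130 - 5)) = 1/(-722 + 125) = 1/(-597) = -1/597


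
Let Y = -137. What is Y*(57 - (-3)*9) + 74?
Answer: -11434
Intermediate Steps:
Y*(57 - (-3)*9) + 74 = -137*(57 - (-3)*9) + 74 = -137*(57 - 1*(-27)) + 74 = -137*(57 + 27) + 74 = -137*84 + 74 = -11508 + 74 = -11434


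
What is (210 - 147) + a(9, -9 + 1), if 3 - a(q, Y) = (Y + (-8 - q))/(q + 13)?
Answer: 1477/22 ≈ 67.136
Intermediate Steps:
a(q, Y) = 3 - (-8 + Y - q)/(13 + q) (a(q, Y) = 3 - (Y + (-8 - q))/(q + 13) = 3 - (-8 + Y - q)/(13 + q))
(210 - 147) + a(9, -9 + 1) = (210 - 147) + (47 - (-9 + 1) + 4*9)/(13 + 9) = 63 + (47 - 1*(-8) + 36)/22 = 63 + (47 + 8 + 36)/22 = 63 + (1/22)*91 = 63 + 91/22 = 1477/22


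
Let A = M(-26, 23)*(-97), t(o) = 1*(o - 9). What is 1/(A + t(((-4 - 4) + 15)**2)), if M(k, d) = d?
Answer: -1/2191 ≈ -0.00045641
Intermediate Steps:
t(o) = -9 + o (t(o) = 1*(-9 + o) = -9 + o)
A = -2231 (A = 23*(-97) = -2231)
1/(A + t(((-4 - 4) + 15)**2)) = 1/(-2231 + (-9 + ((-4 - 4) + 15)**2)) = 1/(-2231 + (-9 + (-8 + 15)**2)) = 1/(-2231 + (-9 + 7**2)) = 1/(-2231 + (-9 + 49)) = 1/(-2231 + 40) = 1/(-2191) = -1/2191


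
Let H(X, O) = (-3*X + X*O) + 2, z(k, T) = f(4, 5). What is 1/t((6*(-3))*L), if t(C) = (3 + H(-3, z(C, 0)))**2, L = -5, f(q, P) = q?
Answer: 1/4 ≈ 0.25000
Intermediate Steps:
z(k, T) = 4
H(X, O) = 2 - 3*X + O*X (H(X, O) = (-3*X + O*X) + 2 = 2 - 3*X + O*X)
t(C) = 4 (t(C) = (3 + (2 - 3*(-3) + 4*(-3)))**2 = (3 + (2 + 9 - 12))**2 = (3 - 1)**2 = 2**2 = 4)
1/t((6*(-3))*L) = 1/4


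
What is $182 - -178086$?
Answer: $178268$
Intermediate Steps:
$182 - -178086 = 182 + 178086 = 178268$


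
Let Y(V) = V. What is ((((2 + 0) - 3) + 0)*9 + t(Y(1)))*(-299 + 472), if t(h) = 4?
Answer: -865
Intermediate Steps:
((((2 + 0) - 3) + 0)*9 + t(Y(1)))*(-299 + 472) = ((((2 + 0) - 3) + 0)*9 + 4)*(-299 + 472) = (((2 - 3) + 0)*9 + 4)*173 = ((-1 + 0)*9 + 4)*173 = (-1*9 + 4)*173 = (-9 + 4)*173 = -5*173 = -865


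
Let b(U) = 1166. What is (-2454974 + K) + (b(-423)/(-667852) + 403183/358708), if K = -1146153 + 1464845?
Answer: -127943920725056881/59890963804 ≈ -2.1363e+6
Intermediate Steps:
K = 318692
(-2454974 + K) + (b(-423)/(-667852) + 403183/358708) = (-2454974 + 318692) + (1166/(-667852) + 403183/358708) = -2136282 + (1166*(-1/667852) + 403183*(1/358708)) = -2136282 + (-583/333926 + 403183/358708) = -2136282 + 67212079847/59890963804 = -127943920725056881/59890963804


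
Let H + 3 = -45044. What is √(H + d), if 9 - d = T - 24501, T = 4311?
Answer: 4*I*√1553 ≈ 157.63*I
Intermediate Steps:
H = -45047 (H = -3 - 45044 = -45047)
d = 20199 (d = 9 - (4311 - 24501) = 9 - 1*(-20190) = 9 + 20190 = 20199)
√(H + d) = √(-45047 + 20199) = √(-24848) = 4*I*√1553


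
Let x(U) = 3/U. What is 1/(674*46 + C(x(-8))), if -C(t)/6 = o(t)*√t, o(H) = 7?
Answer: 62008/1922497355 + 21*I*√6/1922497355 ≈ 3.2254e-5 + 2.6756e-8*I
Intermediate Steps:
C(t) = -42*√t
1/(674*46 + C(x(-8))) = 1/(674*46 - 42*√3*(I*√2/4)) = 1/(31004 - 42*I*√6/4) = 1/(31004 - 21*I*√6/2)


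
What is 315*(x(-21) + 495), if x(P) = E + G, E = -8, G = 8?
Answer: 155925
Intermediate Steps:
x(P) = 0 (x(P) = -8 + 8 = 0)
315*(x(-21) + 495) = 315*(0 + 495) = 315*495 = 155925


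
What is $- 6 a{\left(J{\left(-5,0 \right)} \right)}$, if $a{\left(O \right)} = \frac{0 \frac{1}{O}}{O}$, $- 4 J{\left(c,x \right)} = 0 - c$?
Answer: $0$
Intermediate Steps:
$J{\left(c,x \right)} = \frac{c}{4}$ ($J{\left(c,x \right)} = - \frac{0 - c}{4} = - \frac{\left(-1\right) c}{4} = \frac{c}{4}$)
$a{\left(O \right)} = 0$ ($a{\left(O \right)} = \frac{0}{O} = 0$)
$- 6 a{\left(J{\left(-5,0 \right)} \right)} = \left(-6\right) 0 = 0$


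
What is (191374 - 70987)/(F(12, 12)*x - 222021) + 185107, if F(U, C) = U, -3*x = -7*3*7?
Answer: 13662892648/73811 ≈ 1.8511e+5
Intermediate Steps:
x = 49 (x = -(-7*3)*7/3 = -(-7)*7 = -⅓*(-147) = 49)
(191374 - 70987)/(F(12, 12)*x - 222021) + 185107 = (191374 - 70987)/(12*49 - 222021) + 185107 = 120387/(588 - 222021) + 185107 = 120387/(-221433) + 185107 = 120387*(-1/221433) + 185107 = -40129/73811 + 185107 = 13662892648/73811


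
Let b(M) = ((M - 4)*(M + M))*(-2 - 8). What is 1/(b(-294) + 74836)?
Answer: -1/1677404 ≈ -5.9616e-7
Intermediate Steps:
b(M) = -20*M*(-4 + M) (b(M) = ((-4 + M)*(2*M))*(-10) = (2*M*(-4 + M))*(-10) = -20*M*(-4 + M))
1/(b(-294) + 74836) = 1/(20*(-294)*(4 - 1*(-294)) + 74836) = 1/(20*(-294)*(4 + 294) + 74836) = 1/(20*(-294)*298 + 74836) = 1/(-1752240 + 74836) = 1/(-1677404) = -1/1677404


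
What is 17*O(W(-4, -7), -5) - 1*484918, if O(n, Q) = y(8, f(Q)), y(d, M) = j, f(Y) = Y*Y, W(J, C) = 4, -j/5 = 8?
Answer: -485598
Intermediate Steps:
j = -40 (j = -5*8 = -40)
f(Y) = Y²
y(d, M) = -40
O(n, Q) = -40
17*O(W(-4, -7), -5) - 1*484918 = 17*(-40) - 1*484918 = -680 - 484918 = -485598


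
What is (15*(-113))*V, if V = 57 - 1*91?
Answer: 57630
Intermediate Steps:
V = -34 (V = 57 - 91 = -34)
(15*(-113))*V = (15*(-113))*(-34) = -1695*(-34) = 57630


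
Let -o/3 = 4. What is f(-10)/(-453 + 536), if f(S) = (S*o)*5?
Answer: 600/83 ≈ 7.2289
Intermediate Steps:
o = -12 (o = -3*4 = -12)
f(S) = -60*S (f(S) = (S*(-12))*5 = -12*S*5 = -60*S)
f(-10)/(-453 + 536) = (-60*(-10))/(-453 + 536) = 600/83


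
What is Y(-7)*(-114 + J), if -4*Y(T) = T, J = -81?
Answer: -1365/4 ≈ -341.25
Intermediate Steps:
Y(T) = -T/4
Y(-7)*(-114 + J) = (-1/4*(-7))*(-114 - 81) = (7/4)*(-195) = -1365/4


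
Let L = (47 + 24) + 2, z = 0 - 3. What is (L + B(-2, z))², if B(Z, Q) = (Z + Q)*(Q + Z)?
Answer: 9604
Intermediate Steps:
z = -3
B(Z, Q) = (Q + Z)² (B(Z, Q) = (Q + Z)*(Q + Z) = (Q + Z)²)
L = 73 (L = 71 + 2 = 73)
(L + B(-2, z))² = (73 + (-3 - 2)²)² = (73 + (-5)²)² = (73 + 25)² = 98² = 9604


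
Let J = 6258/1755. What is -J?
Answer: -2086/585 ≈ -3.5658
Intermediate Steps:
J = 2086/585 (J = 6258*(1/1755) = 2086/585 ≈ 3.5658)
-J = -1*2086/585 = -2086/585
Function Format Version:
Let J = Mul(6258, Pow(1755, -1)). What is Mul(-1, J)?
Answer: Rational(-2086, 585) ≈ -3.5658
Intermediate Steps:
J = Rational(2086, 585) (J = Mul(6258, Rational(1, 1755)) = Rational(2086, 585) ≈ 3.5658)
Mul(-1, J) = Mul(-1, Rational(2086, 585)) = Rational(-2086, 585)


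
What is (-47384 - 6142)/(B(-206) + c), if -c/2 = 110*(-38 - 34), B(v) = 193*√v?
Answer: -423925920/129289447 + 5165259*I*√206/129289447 ≈ -3.2789 + 0.57341*I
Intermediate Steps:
c = 15840 (c = -220*(-38 - 34) = -220*(-72) = -2*(-7920) = 15840)
(-47384 - 6142)/(B(-206) + c) = (-47384 - 6142)/(193*√(-206) + 15840) = -53526/(193*(I*√206) + 15840) = -53526/(193*I*√206 + 15840) = -53526/(15840 + 193*I*√206)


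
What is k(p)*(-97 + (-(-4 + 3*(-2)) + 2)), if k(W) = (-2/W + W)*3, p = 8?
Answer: -7905/4 ≈ -1976.3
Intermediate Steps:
k(W) = -6/W + 3*W (k(W) = (W - 2/W)*3 = -6/W + 3*W)
k(p)*(-97 + (-(-4 + 3*(-2)) + 2)) = (-6/8 + 3*8)*(-97 + (-(-4 + 3*(-2)) + 2)) = (-6*⅛ + 24)*(-97 + (-(-4 - 6) + 2)) = (-¾ + 24)*(-97 + (-1*(-10) + 2)) = 93*(-97 + (10 + 2))/4 = 93*(-97 + 12)/4 = (93/4)*(-85) = -7905/4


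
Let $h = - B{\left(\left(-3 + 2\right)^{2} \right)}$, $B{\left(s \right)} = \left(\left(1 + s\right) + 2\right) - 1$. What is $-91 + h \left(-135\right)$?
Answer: $314$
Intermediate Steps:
$B{\left(s \right)} = 2 + s$ ($B{\left(s \right)} = \left(3 + s\right) - 1 = 2 + s$)
$h = -3$ ($h = - (2 + \left(-3 + 2\right)^{2}) = - (2 + \left(-1\right)^{2}) = - (2 + 1) = \left(-1\right) 3 = -3$)
$-91 + h \left(-135\right) = -91 - -405 = -91 + 405 = 314$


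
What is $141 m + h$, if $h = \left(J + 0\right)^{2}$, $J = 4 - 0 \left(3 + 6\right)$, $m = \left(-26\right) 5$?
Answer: $-18314$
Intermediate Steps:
$m = -130$
$J = 4$ ($J = 4 - 0 \cdot 9 = 4 - 0 = 4 + 0 = 4$)
$h = 16$ ($h = \left(4 + 0\right)^{2} = 4^{2} = 16$)
$141 m + h = 141 \left(-130\right) + 16 = -18330 + 16 = -18314$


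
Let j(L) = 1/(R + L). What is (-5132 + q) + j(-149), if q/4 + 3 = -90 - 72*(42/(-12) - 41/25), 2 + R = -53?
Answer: -20520793/5100 ≈ -4023.7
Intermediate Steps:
R = -55 (R = -2 - 53 = -55)
j(L) = 1/(-55 + L)
q = 27708/25 (q = -12 + 4*(-90 - 72*(42/(-12) - 41/25)) = -12 + 4*(-90 - 72*(42*(-1/12) - 41*1/25)) = -12 + 4*(-90 - 72*(-7/2 - 41/25)) = -12 + 4*(-90 - 72*(-257/50)) = -12 + 4*(-90 + 9252/25) = -12 + 4*(7002/25) = -12 + 28008/25 = 27708/25 ≈ 1108.3)
(-5132 + q) + j(-149) = (-5132 + 27708/25) + 1/(-55 - 149) = -100592/25 + 1/(-204) = -100592/25 - 1/204 = -20520793/5100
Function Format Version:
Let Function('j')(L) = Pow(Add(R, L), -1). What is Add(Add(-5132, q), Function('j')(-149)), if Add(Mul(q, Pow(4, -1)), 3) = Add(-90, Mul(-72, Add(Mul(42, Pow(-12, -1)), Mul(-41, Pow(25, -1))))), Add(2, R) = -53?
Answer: Rational(-20520793, 5100) ≈ -4023.7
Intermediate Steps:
R = -55 (R = Add(-2, -53) = -55)
Function('j')(L) = Pow(Add(-55, L), -1)
q = Rational(27708, 25) (q = Add(-12, Mul(4, Add(-90, Mul(-72, Add(Mul(42, Pow(-12, -1)), Mul(-41, Pow(25, -1))))))) = Add(-12, Mul(4, Add(-90, Mul(-72, Add(Mul(42, Rational(-1, 12)), Mul(-41, Rational(1, 25))))))) = Add(-12, Mul(4, Add(-90, Mul(-72, Add(Rational(-7, 2), Rational(-41, 25)))))) = Add(-12, Mul(4, Add(-90, Mul(-72, Rational(-257, 50))))) = Add(-12, Mul(4, Add(-90, Rational(9252, 25)))) = Add(-12, Mul(4, Rational(7002, 25))) = Add(-12, Rational(28008, 25)) = Rational(27708, 25) ≈ 1108.3)
Add(Add(-5132, q), Function('j')(-149)) = Add(Add(-5132, Rational(27708, 25)), Pow(Add(-55, -149), -1)) = Add(Rational(-100592, 25), Pow(-204, -1)) = Add(Rational(-100592, 25), Rational(-1, 204)) = Rational(-20520793, 5100)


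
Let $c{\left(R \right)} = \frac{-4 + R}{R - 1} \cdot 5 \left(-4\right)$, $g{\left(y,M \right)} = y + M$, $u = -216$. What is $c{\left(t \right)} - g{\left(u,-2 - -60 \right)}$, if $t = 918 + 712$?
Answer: $\frac{74954}{543} \approx 138.04$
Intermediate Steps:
$g{\left(y,M \right)} = M + y$
$t = 1630$
$c{\left(R \right)} = - \frac{20 \left(-4 + R\right)}{-1 + R}$ ($c{\left(R \right)} = \frac{-4 + R}{-1 + R} 5 \left(-4\right) = \frac{5 \left(-4 + R\right)}{-1 + R} \left(-4\right) = - \frac{20 \left(-4 + R\right)}{-1 + R}$)
$c{\left(t \right)} - g{\left(u,-2 - -60 \right)} = \frac{20 \left(4 - 1630\right)}{-1 + 1630} - \left(\left(-2 - -60\right) - 216\right) = \frac{20 \left(4 - 1630\right)}{1629} - \left(\left(-2 + 60\right) - 216\right) = 20 \cdot \frac{1}{1629} \left(-1626\right) - \left(58 - 216\right) = - \frac{10840}{543} - -158 = - \frac{10840}{543} + 158 = \frac{74954}{543}$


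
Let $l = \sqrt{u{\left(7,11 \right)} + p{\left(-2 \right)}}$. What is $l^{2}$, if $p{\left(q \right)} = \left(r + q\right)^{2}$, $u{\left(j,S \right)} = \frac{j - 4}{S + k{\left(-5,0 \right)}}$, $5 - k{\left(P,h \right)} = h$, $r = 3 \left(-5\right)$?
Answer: $\frac{4627}{16} \approx 289.19$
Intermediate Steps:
$r = -15$
$k{\left(P,h \right)} = 5 - h$
$u{\left(j,S \right)} = \frac{-4 + j}{5 + S}$ ($u{\left(j,S \right)} = \frac{j - 4}{S + \left(5 - 0\right)} = \frac{-4 + j}{S + \left(5 + 0\right)} = \frac{-4 + j}{S + 5} = \frac{-4 + j}{5 + S}$)
$p{\left(q \right)} = \left(-15 + q\right)^{2}$
$l = \frac{\sqrt{4627}}{4}$ ($l = \sqrt{\frac{-4 + 7}{5 + 11} + \left(-15 - 2\right)^{2}} = \sqrt{\frac{1}{16} \cdot 3 + \left(-17\right)^{2}} = \sqrt{\frac{1}{16} \cdot 3 + 289} = \sqrt{\frac{3}{16} + 289} = \sqrt{\frac{4627}{16}} = \frac{\sqrt{4627}}{4} \approx 17.006$)
$l^{2} = \left(\frac{\sqrt{4627}}{4}\right)^{2} = \frac{4627}{16}$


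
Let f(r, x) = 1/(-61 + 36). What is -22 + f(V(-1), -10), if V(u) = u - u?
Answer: -551/25 ≈ -22.040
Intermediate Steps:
V(u) = 0
f(r, x) = -1/25 (f(r, x) = 1/(-25) = -1/25)
-22 + f(V(-1), -10) = -22 - 1/25 = -551/25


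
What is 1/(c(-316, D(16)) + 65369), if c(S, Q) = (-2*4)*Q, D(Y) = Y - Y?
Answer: 1/65369 ≈ 1.5298e-5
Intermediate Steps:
D(Y) = 0
c(S, Q) = -8*Q
1/(c(-316, D(16)) + 65369) = 1/(-8*0 + 65369) = 1/(0 + 65369) = 1/65369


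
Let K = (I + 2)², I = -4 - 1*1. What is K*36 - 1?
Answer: 323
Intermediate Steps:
I = -5 (I = -4 - 1 = -5)
K = 9 (K = (-5 + 2)² = (-3)² = 9)
K*36 - 1 = 9*36 - 1 = 324 - 1 = 323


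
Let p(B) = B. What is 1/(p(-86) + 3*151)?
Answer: 1/367 ≈ 0.0027248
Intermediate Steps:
1/(p(-86) + 3*151) = 1/(-86 + 3*151) = 1/(-86 + 453) = 1/367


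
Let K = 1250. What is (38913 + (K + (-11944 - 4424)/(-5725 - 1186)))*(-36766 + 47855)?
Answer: 3078116345629/6911 ≈ 4.4539e+8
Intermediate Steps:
(38913 + (K + (-11944 - 4424)/(-5725 - 1186)))*(-36766 + 47855) = (38913 + (1250 + (-11944 - 4424)/(-5725 - 1186)))*(-36766 + 47855) = (38913 + (1250 - 16368/(-6911)))*11089 = (38913 + (1250 - 16368*(-1/6911)))*11089 = (38913 + (1250 + 16368/6911))*11089 = (38913 + 8655118/6911)*11089 = (277582861/6911)*11089 = 3078116345629/6911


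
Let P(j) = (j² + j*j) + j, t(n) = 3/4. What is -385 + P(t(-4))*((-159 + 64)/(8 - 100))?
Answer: -281935/736 ≈ -383.06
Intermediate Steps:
t(n) = ¾ (t(n) = 3*(¼) = ¾)
P(j) = j + 2*j² (P(j) = (j² + j²) + j = 2*j² + j = j + 2*j²)
-385 + P(t(-4))*((-159 + 64)/(8 - 100)) = -385 + (3*(1 + 2*(¾))/4)*((-159 + 64)/(8 - 100)) = -385 + (3*(1 + 3/2)/4)*(-95/(-92)) = -385 + ((¾)*(5/2))*(-95*(-1/92)) = -385 + (15/8)*(95/92) = -385 + 1425/736 = -281935/736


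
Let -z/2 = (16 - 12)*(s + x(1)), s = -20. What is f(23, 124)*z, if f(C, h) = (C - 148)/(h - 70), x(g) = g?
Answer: -9500/27 ≈ -351.85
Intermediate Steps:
f(C, h) = (-148 + C)/(-70 + h)
z = 152 (z = -2*(16 - 12)*(-20 + 1) = -8*(-19) = -2*(-76) = 152)
f(23, 124)*z = ((-148 + 23)/(-70 + 124))*152 = (-125/54)*152 = ((1/54)*(-125))*152 = -125/54*152 = -9500/27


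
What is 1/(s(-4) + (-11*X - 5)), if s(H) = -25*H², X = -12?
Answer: -1/273 ≈ -0.0036630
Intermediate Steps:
1/(s(-4) + (-11*X - 5)) = 1/(-25*(-4)² + (-11*(-12) - 5)) = 1/(-25*16 + (132 - 5)) = 1/(-400 + 127) = 1/(-273) = -1/273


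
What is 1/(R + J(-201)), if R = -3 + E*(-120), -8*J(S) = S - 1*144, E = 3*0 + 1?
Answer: -8/639 ≈ -0.012520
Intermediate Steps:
E = 1 (E = 0 + 1 = 1)
J(S) = 18 - S/8 (J(S) = -(S - 1*144)/8 = -(S - 144)/8 = -(-144 + S)/8 = 18 - S/8)
R = -123 (R = -3 + 1*(-120) = -3 - 120 = -123)
1/(R + J(-201)) = 1/(-123 + (18 - 1/8*(-201))) = 1/(-123 + (18 + 201/8)) = 1/(-123 + 345/8) = 1/(-639/8) = -8/639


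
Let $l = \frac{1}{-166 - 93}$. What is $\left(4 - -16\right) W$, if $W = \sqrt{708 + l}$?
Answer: $\frac{20 \sqrt{47493089}}{259} \approx 532.16$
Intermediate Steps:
$l = - \frac{1}{259}$ ($l = \frac{1}{-259} = - \frac{1}{259} \approx -0.003861$)
$W = \frac{\sqrt{47493089}}{259}$ ($W = \sqrt{708 - \frac{1}{259}} = \sqrt{\frac{183371}{259}} = \frac{\sqrt{47493089}}{259} \approx 26.608$)
$\left(4 - -16\right) W = \left(4 - -16\right) \frac{\sqrt{47493089}}{259} = \left(4 + 16\right) \frac{\sqrt{47493089}}{259} = 20 \frac{\sqrt{47493089}}{259} = \frac{20 \sqrt{47493089}}{259}$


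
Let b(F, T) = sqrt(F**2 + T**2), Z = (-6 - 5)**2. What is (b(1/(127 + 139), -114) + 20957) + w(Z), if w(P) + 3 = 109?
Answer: 21063 + sqrt(919544977)/266 ≈ 21177.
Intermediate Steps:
Z = 121 (Z = (-11)**2 = 121)
w(P) = 106 (w(P) = -3 + 109 = 106)
(b(1/(127 + 139), -114) + 20957) + w(Z) = (sqrt((1/(127 + 139))**2 + (-114)**2) + 20957) + 106 = (sqrt((1/266)**2 + 12996) + 20957) + 106 = (sqrt(1/70756 + 12996) + 20957) + 106 = (sqrt(919544977/70756) + 20957) + 106 = (sqrt(919544977)/266 + 20957) + 106 = (20957 + sqrt(919544977)/266) + 106 = 21063 + sqrt(919544977)/266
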